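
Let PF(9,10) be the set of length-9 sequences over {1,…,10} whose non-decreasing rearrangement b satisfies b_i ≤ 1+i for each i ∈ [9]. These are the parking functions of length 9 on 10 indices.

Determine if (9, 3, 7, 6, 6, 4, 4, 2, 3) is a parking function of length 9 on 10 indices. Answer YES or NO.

YES

Rearranged: b = (2, 3, 3, 4, 4, 6, 6, 7, 9).
  b_1=2 ≤ 2
  b_2=3 ≤ 3
  b_3=3 ≤ 4
  b_4=4 ≤ 5
  b_5=4 ≤ 6
  b_6=6 ≤ 7
  b_7=6 ≤ 8
  b_8=7 ≤ 9
  b_9=9 ≤ 10
All bounds hold ⇒ YES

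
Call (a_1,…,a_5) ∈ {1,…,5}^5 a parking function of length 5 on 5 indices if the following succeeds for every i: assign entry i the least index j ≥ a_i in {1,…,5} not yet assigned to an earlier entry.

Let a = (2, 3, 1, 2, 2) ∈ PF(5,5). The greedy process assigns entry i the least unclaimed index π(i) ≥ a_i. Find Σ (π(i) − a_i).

5

Σπ(i) = 1+…+5 = 15; Σa = 2+3+1+2+2 = 10; disp = 15−10 = 5.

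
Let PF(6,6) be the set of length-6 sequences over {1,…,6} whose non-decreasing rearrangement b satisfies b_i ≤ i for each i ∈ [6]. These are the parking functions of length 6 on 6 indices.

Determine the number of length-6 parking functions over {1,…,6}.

|PF| = (6+1−6)·(6+1)^{6−1} = 1 · 16807 = 16807 (Pollak)
One tuple (5,4,1,2,1,2) → sorted (1,1,2,2,4,5): b_i ≤ i ∀i, a PF.

16807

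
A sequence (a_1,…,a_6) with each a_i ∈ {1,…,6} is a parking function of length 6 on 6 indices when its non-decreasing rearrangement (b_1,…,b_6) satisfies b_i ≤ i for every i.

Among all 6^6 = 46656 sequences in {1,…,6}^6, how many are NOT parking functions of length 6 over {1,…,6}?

#PF = (6−6+1)·(6+1)^(6−1) = 1 · 16807 = 16807 (Konheim–Weiss)
One tuple (3,3,3,3,2,6) → sorted (2,3,3,3,3,6): b_1=2>1, not a PF.
Total 46656; non-PF = 46656−16807 = 29849

29849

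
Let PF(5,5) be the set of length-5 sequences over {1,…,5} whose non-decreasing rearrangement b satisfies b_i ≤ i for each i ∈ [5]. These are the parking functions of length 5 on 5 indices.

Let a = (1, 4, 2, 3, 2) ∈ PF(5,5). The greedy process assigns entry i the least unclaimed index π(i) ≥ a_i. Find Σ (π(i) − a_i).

Σπ = 15 ({1..5} each once); Σa = 1+4+2+3+2 = 12; disp = 15−12 = 3.

3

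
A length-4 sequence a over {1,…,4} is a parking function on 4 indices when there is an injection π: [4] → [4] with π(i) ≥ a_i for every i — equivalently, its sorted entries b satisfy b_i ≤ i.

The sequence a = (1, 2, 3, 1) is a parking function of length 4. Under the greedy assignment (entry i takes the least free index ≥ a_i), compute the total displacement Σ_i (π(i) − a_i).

3

Σπ = 10 ({1..4} each once); Σa = 1+2+3+1 = 7; disp = 10−7 = 3.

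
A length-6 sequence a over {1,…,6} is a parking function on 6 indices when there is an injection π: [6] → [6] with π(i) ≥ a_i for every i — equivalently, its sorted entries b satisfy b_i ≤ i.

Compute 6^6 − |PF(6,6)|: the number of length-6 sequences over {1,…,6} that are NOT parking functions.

|PF| = 1·7^5 = 1 · 16807 = 16807
E.g. (2,2,6,2,4,3) → sorted (2,2,2,3,4,6): b_1=2>1, not a PF.
So 46656 − 16807 = 29849 fail.

29849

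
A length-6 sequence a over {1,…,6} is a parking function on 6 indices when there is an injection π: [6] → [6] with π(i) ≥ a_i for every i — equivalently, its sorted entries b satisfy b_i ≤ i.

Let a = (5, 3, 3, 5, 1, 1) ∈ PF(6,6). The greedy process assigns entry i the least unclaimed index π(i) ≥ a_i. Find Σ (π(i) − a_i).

Σπ = 21 ({1..6} each once); Σa = 5+3+3+5+1+1 = 18; disp = 21−18 = 3.

3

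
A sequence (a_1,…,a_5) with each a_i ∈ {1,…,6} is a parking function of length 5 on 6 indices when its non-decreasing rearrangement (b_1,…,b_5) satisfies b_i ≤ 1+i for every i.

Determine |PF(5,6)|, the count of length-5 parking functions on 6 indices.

4802

|PF(5,6)| = (7−5)·7^(5−1) = 2·2401 = 4802 (Konheim–Weiss)
E.g. (6,1,4,2,5) → sorted (1,2,4,5,6): b_i ≤ 1+i ∀i, a PF.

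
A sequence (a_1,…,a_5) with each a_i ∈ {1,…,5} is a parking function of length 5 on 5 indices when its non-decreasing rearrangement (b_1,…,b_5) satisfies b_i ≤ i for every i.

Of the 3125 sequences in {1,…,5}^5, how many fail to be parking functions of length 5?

1829

|PF| = (5+1−5)·(5+1)^{5−1} = 1×1296 = 1296 (Konheim–Weiss)
One tuple (4,4,5,4,4) → sorted (4,4,4,4,5): b_1=4>1, not a PF.
So 3125 − 1296 = 1829 fail.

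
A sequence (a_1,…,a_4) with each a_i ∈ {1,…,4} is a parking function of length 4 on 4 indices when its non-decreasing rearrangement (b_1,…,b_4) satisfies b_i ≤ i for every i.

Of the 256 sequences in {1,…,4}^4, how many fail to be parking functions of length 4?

131

Count = (4+1−4)·(4+1)^{4−1} = 1 · 125 = 125 (Pollak)
Check (2,4,2,3) → sorted (2,2,3,4): b_1=2>1, not a PF.
Total 256; non-PF = 256−125 = 131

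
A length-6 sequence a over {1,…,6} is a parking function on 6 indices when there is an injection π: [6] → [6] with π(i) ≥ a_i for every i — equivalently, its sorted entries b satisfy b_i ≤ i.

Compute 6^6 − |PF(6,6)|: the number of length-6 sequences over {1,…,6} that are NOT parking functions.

|PF| = (6+1−6)·(6+1)^{6−1} = 1·16807 = 16807 (Pollak)
One tuple (5,4,6,5,4,6) → sorted (4,4,5,5,6,6): b_1=4>1, not a PF.
Total 46656; non-PF = 46656−16807 = 29849

29849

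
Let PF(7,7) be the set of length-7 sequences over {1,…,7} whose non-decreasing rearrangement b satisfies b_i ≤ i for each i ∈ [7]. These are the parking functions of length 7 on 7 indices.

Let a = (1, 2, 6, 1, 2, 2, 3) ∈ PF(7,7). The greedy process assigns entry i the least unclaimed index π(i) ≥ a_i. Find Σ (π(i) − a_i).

Σπ(i) = 1+…+7 = 28; Σa = 1+2+6+1+2+2+3 = 17; disp = 28−17 = 11.

11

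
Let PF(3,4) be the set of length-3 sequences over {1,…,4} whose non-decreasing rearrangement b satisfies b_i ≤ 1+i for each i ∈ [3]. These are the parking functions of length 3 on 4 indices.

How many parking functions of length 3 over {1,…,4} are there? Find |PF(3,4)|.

50

Count = (5−3)·5^(3−1) = 2·25 = 50 (Konheim–Weiss)
Example (2,2,4) → sorted (2,2,4): b_i ≤ 1+i ∀i, a PF.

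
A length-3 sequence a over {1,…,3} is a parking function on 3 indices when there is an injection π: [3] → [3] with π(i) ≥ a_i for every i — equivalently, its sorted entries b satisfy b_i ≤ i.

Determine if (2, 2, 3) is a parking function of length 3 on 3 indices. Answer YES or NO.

Sorted: b = (2, 2, 3).
  b_1=2 > 1
  fails at i=1 ⇒ NO

NO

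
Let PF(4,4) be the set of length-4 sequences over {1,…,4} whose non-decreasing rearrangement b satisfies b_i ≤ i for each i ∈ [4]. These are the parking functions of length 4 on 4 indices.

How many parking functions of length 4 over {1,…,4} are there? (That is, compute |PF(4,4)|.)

|PF| = 1·5^3 = 1×125 = 125 (Konheim–Weiss)
One tuple (4,1,1,2) → sorted (1,1,2,4): b_i ≤ i ∀i, a PF.

125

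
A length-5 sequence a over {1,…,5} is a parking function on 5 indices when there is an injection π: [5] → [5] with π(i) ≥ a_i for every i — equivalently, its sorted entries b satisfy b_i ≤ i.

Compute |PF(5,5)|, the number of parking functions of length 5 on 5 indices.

1296

|PF| = (6−5)·6^(5−1) = 1 · 1296 = 1296
Example (2,4,1,5,2) → sorted (1,2,2,4,5): b_i ≤ i ∀i, a PF.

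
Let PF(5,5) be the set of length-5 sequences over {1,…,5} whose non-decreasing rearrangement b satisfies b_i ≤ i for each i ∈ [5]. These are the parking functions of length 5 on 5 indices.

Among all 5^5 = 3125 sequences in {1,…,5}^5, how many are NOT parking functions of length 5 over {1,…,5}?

1829

|PF(5,5)| = 1·6^4 = 1·1296 = 1296
Check (1,4,4,5,4) → sorted (1,4,4,4,5): b_2=4>2, not a PF.
So 3125 − 1296 = 1829 fail.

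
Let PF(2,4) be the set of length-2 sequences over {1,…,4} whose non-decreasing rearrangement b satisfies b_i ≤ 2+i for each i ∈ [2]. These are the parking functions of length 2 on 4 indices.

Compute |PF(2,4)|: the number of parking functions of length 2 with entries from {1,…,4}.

#PF = 3·5^1 = 3×5 = 15 [KW]
Check (2,4) → sorted (2,4): b_i ≤ 2+i ∀i, a PF.

15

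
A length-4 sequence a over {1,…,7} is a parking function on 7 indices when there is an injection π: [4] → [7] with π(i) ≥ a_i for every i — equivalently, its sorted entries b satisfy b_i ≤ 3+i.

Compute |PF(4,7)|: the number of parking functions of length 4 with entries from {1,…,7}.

|PF| = 4·8^3 = 4·512 = 2048 (Konheim–Weiss)
E.g. (6,4,3,6) → sorted (3,4,6,6): b_i ≤ 3+i ∀i, a PF.

2048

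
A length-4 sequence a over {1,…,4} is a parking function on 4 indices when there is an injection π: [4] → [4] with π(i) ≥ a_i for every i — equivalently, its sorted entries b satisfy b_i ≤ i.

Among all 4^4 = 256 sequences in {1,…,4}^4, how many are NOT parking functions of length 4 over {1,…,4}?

|PF(4,4)| = (5−4)·5^(4−1) = 1 · 125 = 125 (Konheim–Weiss)
Check (2,4,4,3) → sorted (2,3,4,4): b_1=2>1, not a PF.
So 256 − 125 = 131 fail.

131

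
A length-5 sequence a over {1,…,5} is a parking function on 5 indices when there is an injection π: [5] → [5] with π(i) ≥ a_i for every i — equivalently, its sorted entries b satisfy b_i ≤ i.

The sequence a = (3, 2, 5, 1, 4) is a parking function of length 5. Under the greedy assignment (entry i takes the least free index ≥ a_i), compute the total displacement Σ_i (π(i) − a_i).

Σπ = 15 ({1..5} each once); Σa = 3+2+5+1+4 = 15; disp = 15−15 = 0.

0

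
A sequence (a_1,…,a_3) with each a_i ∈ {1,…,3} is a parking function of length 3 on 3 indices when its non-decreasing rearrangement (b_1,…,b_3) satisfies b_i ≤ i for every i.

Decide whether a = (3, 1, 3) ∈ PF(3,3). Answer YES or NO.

NO

Sorted: b = (1, 3, 3).
  b_1=1 ≤ 1
  b_2=3 > 2
  fails at i=2 ⇒ NO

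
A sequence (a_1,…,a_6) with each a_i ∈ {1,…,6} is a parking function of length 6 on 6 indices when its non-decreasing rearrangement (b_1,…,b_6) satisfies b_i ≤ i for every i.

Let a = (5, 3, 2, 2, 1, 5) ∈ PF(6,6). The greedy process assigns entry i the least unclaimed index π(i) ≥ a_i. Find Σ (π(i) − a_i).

Σπ = 6·7/2 = 21 (π permutes [6]); Σa = 5+3+2+2+1+5 = 18; disp = 21−18 = 3.

3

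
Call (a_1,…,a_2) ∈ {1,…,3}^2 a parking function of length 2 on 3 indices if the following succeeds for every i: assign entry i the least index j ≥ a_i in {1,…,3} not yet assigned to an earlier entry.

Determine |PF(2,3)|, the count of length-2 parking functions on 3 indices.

Count = (3+1−2)·(3+1)^{2−1} = 2 · 4 = 8
E.g. (2,2) → sorted (2,2): b_i ≤ 1+i ∀i, a PF.

8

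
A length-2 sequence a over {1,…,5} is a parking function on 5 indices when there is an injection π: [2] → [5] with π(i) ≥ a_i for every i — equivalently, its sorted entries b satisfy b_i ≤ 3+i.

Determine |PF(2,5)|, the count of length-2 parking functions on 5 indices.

|PF(2,5)| = (5+1−2)·(5+1)^{2−1} = 4×6 = 24 [KW]
One tuple (2,1) → sorted (1,2): b_i ≤ 3+i ∀i, a PF.

24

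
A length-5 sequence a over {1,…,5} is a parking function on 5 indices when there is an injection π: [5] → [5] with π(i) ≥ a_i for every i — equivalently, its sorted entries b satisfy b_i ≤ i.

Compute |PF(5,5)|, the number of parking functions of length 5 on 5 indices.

#PF = (6−5)·6^(5−1) = 1×1296 = 1296
E.g. (3,1,1,3,5) → sorted (1,1,3,3,5): b_i ≤ i ∀i, a PF.

1296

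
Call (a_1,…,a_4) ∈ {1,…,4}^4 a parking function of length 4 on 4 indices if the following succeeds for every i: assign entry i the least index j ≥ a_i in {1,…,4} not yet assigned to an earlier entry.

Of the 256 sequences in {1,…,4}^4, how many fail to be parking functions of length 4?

131

#PF = (5−4)·5^(4−1) = 1·125 = 125 (Konheim–Weiss)
Example (3,2,3,3) → sorted (2,3,3,3): b_1=2>1, not a PF.
Total 256; non-PF = 256−125 = 131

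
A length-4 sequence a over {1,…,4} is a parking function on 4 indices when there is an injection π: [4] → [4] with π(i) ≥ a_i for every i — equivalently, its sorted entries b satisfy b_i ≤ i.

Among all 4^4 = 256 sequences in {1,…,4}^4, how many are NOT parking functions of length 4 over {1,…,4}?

131

Count = (4+1−4)·(4+1)^{4−1} = 1×125 = 125 (Pollak)
Check (4,1,3,4) → sorted (1,3,4,4): b_2=3>2, not a PF.
4^4 − 125 = 256 − 125 = 131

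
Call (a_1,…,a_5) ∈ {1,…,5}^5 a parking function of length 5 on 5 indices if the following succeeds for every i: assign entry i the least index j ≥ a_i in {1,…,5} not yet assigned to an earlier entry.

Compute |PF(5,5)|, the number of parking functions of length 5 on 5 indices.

1296

#PF = (6−5)·6^(5−1) = 1×1296 = 1296 (Pollak)
Check (5,1,2,2,4) → sorted (1,2,2,4,5): b_i ≤ i ∀i, a PF.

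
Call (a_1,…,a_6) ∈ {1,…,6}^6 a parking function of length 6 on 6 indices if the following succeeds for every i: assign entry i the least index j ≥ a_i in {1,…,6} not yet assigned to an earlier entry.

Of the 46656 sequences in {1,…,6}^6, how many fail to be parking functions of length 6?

29849

#PF = (7−6)·7^(6−1) = 1×16807 = 16807 (Pollak)
Check (6,2,6,2,6,3) → sorted (2,2,3,6,6,6): b_1=2>1, not a PF.
Total 46656; non-PF = 46656−16807 = 29849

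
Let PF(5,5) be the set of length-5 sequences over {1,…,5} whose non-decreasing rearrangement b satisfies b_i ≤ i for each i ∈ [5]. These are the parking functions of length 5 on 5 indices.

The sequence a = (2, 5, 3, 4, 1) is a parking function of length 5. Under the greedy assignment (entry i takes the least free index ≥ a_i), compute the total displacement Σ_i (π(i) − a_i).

Σπ = 15 ({1..5} each once); Σa = 2+5+3+4+1 = 15; disp = 15−15 = 0.

0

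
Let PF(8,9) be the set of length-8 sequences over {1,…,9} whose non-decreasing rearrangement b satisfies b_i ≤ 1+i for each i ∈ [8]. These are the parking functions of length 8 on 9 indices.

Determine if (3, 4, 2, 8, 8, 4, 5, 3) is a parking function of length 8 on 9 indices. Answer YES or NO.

YES

Order a: b = (2, 3, 3, 4, 4, 5, 8, 8).
  b_1=2 ≤ 2
  b_2=3 ≤ 3
  b_3=3 ≤ 4
  b_4=4 ≤ 5
  b_5=4 ≤ 6
  b_6=5 ≤ 7
  b_7=8 ≤ 8
  b_8=8 ≤ 9
All bounds hold ⇒ YES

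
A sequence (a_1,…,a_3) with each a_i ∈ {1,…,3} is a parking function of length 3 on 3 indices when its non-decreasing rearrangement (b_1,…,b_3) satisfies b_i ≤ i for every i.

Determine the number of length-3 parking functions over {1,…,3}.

#PF = (4−3)·4^(3−1) = 1 · 16 = 16
Example (2,2,1) → sorted (1,2,2): b_i ≤ i ∀i, a PF.

16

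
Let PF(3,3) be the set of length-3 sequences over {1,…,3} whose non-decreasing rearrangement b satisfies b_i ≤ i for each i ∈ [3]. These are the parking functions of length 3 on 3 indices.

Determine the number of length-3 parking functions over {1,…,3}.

|PF(3,3)| = (3−3+1)·(3+1)^(3−1) = 1 · 16 = 16
E.g. (3,1,1) → sorted (1,1,3): b_i ≤ i ∀i, a PF.

16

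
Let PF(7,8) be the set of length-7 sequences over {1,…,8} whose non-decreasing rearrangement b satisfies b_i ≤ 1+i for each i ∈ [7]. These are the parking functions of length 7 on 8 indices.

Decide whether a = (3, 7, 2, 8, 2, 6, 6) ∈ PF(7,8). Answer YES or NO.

NO

Rearranged: b = (2, 2, 3, 6, 6, 7, 8).
  b_1=2 ≤ 2
  b_2=2 ≤ 3
  b_3=3 ≤ 4
  b_4=6 > 5
  fails at i=4 ⇒ NO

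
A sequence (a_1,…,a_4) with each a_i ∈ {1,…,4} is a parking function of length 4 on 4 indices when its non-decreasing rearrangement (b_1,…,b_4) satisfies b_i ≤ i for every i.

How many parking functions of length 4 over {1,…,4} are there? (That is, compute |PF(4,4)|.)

125

|PF| = (4+1−4)·(4+1)^{4−1} = 1 · 125 = 125 (Pollak)
E.g. (1,3,2,3) → sorted (1,2,3,3): b_i ≤ i ∀i, a PF.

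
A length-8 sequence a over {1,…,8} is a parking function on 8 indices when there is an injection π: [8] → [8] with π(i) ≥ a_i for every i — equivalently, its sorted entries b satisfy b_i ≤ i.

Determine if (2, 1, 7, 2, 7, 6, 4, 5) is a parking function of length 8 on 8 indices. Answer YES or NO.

YES

Sorted: b = (1, 2, 2, 4, 5, 6, 7, 7).
  b_1=1 ≤ 1
  b_2=2 ≤ 2
  b_3=2 ≤ 3
  b_4=4 ≤ 4
  b_5=5 ≤ 5
  b_6=6 ≤ 6
  b_7=7 ≤ 7
  b_8=7 ≤ 8
All bounds hold ⇒ YES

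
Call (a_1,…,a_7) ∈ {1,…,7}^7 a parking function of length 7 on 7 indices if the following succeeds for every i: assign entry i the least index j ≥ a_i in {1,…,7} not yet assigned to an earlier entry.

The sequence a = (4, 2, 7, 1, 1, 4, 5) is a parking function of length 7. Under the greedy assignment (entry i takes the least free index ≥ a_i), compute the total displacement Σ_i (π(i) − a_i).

Σπ = 7·8/2 = 28 (π permutes [7]); Σa = 4+2+7+1+1+4+5 = 24; disp = 28−24 = 4.

4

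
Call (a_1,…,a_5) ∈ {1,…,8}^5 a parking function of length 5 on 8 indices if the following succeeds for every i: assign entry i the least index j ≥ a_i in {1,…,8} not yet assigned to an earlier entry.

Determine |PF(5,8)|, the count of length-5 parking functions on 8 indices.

Count = (8+1−5)·(8+1)^{5−1} = 4×6561 = 26244
Check (4,2,6,6,1) → sorted (1,2,4,6,6): b_i ≤ 3+i ∀i, a PF.

26244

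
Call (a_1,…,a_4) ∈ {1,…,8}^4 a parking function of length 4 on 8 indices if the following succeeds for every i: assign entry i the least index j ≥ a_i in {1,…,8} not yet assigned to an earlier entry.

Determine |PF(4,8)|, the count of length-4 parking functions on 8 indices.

|PF(4,8)| = (9−4)·9^(4−1) = 5·729 = 3645
Check (4,3,2,6) → sorted (2,3,4,6): b_i ≤ 4+i ∀i, a PF.

3645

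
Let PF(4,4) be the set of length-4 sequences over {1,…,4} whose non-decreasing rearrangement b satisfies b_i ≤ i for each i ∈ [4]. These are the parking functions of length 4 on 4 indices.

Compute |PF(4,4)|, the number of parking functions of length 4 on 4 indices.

#PF = (5−4)·5^(4−1) = 1 · 125 = 125
Check (1,3,1,1) → sorted (1,1,1,3): b_i ≤ i ∀i, a PF.

125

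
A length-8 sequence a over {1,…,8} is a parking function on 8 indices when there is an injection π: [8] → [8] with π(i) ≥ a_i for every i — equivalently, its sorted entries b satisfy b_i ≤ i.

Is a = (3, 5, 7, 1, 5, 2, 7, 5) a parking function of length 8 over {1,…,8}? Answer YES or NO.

Sorted: b = (1, 2, 3, 5, 5, 5, 7, 7).
  b_1=1 ≤ 1
  b_2=2 ≤ 2
  b_3=3 ≤ 3
  b_4=5 > 4
  fails at i=4 ⇒ NO

NO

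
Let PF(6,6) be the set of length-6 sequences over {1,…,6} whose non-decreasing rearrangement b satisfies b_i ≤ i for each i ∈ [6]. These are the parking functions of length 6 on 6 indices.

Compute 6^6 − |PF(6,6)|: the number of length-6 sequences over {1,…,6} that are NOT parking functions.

29849

|PF(6,6)| = (6+1−6)·(6+1)^{6−1} = 1×16807 = 16807 [KW]
E.g. (4,3,6,5,5,2) → sorted (2,3,4,5,5,6): b_1=2>1, not a PF.
6^6 − 16807 = 46656 − 16807 = 29849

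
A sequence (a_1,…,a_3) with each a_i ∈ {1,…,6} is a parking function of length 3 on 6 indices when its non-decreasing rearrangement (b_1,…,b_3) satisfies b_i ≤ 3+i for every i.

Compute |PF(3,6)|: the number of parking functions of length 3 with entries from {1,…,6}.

196

#PF = (6−3+1)·(6+1)^(3−1) = 4×49 = 196 (Pollak)
One tuple (4,1,2) → sorted (1,2,4): b_i ≤ 3+i ∀i, a PF.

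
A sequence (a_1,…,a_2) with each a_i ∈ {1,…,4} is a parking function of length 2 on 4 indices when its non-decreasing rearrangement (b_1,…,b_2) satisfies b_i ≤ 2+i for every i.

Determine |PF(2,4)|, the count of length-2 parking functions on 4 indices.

15

#PF = (5−2)·5^(2−1) = 3 · 5 = 15
Check (1,2) → sorted (1,2): b_i ≤ 2+i ∀i, a PF.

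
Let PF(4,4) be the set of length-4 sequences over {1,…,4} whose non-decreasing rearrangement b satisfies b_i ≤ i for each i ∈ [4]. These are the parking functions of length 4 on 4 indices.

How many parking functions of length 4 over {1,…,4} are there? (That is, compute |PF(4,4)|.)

|PF| = (4−4+1)·(4+1)^(4−1) = 1×125 = 125
Example (1,3,3,2) → sorted (1,2,3,3): b_i ≤ i ∀i, a PF.

125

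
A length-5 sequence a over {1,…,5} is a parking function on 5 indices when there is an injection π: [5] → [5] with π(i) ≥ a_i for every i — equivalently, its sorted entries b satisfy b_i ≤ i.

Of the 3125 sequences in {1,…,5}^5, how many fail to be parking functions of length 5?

#PF = (5−5+1)·(5+1)^(5−1) = 1 · 1296 = 1296 (Pollak)
Check (4,5,5,4,5) → sorted (4,4,5,5,5): b_1=4>1, not a PF.
5^5 − 1296 = 3125 − 1296 = 1829

1829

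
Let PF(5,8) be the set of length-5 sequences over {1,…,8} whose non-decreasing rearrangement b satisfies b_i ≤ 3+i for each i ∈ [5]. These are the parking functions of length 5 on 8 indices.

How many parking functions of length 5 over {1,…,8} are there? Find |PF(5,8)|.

#PF = (9−5)·9^(5−1) = 4 · 6561 = 26244 [KW]
One tuple (3,6,2,8,6) → sorted (2,3,6,6,8): b_i ≤ 3+i ∀i, a PF.

26244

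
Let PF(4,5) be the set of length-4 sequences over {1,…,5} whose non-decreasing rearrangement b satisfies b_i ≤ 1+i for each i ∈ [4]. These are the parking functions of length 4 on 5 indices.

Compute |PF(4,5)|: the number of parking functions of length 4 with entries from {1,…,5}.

432

|PF(4,5)| = (6−4)·6^(4−1) = 2 · 216 = 432
Check (3,4,1,4) → sorted (1,3,4,4): b_i ≤ 1+i ∀i, a PF.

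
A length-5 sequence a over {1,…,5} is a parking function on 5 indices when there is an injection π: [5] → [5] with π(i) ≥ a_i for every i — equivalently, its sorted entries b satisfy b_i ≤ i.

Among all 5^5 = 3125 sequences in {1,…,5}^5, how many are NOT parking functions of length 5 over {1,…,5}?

1829

Count = (5+1−5)·(5+1)^{5−1} = 1 · 1296 = 1296 [KW]
Check (4,1,5,1,4) → sorted (1,1,4,4,5): b_3=4>3, not a PF.
Total 3125; non-PF = 3125−1296 = 1829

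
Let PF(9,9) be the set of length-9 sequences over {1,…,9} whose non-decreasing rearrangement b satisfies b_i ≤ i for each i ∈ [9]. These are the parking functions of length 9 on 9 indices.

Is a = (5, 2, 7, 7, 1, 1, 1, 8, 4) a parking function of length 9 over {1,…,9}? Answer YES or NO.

YES

Order a: b = (1, 1, 1, 2, 4, 5, 7, 7, 8).
  b_1=1 ≤ 1
  b_2=1 ≤ 2
  b_3=1 ≤ 3
  b_4=2 ≤ 4
  b_5=4 ≤ 5
  b_6=5 ≤ 6
  b_7=7 ≤ 7
  b_8=7 ≤ 8
  b_9=8 ≤ 9
All bounds hold ⇒ YES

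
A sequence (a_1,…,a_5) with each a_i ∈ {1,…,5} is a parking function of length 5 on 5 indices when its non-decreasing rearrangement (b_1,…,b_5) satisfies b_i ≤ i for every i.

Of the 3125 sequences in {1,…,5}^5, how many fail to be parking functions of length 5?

1829

#PF = (6−5)·6^(5−1) = 1 · 1296 = 1296
One tuple (4,5,2,5,4) → sorted (2,4,4,5,5): b_1=2>1, not a PF.
So 3125 − 1296 = 1829 fail.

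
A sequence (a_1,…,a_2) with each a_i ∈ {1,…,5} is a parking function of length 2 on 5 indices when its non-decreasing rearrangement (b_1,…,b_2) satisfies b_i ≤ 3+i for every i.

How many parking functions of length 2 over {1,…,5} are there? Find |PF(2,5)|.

24

#PF = 4·6^1 = 4×6 = 24
One tuple (5,3) → sorted (3,5): b_i ≤ 3+i ∀i, a PF.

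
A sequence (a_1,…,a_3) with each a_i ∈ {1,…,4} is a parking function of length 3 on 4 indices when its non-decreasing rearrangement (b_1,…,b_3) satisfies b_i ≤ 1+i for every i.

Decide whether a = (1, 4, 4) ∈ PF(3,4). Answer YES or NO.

Rearranged: b = (1, 4, 4).
  b_1=1 ≤ 2
  b_2=4 > 3
  fails at i=2 ⇒ NO

NO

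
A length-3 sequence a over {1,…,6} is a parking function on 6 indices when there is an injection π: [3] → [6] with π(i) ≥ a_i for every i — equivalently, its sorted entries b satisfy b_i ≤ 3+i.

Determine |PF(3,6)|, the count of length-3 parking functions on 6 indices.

Count = (7−3)·7^(3−1) = 4·49 = 196 [KW]
One tuple (6,4,3) → sorted (3,4,6): b_i ≤ 3+i ∀i, a PF.

196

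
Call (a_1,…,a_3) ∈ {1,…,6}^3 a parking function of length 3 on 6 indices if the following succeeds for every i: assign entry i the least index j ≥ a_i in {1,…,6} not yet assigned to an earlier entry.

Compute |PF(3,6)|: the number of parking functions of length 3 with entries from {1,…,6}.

196

|PF| = (6−3+1)·(6+1)^(3−1) = 4·49 = 196
Check (3,2,1) → sorted (1,2,3): b_i ≤ 3+i ∀i, a PF.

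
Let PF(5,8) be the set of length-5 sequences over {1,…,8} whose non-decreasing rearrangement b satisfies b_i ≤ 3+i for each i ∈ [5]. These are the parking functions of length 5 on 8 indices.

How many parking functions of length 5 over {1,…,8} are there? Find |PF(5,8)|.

26244

#PF = 4·9^4 = 4·6561 = 26244
Example (3,1,8,4,3) → sorted (1,3,3,4,8): b_i ≤ 3+i ∀i, a PF.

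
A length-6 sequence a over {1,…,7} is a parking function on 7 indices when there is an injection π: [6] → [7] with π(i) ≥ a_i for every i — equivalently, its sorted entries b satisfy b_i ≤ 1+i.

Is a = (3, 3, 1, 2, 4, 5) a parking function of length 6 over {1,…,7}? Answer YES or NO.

Sorted: b = (1, 2, 3, 3, 4, 5).
  b_1=1 ≤ 2
  b_2=2 ≤ 3
  b_3=3 ≤ 4
  b_4=3 ≤ 5
  b_5=4 ≤ 6
  b_6=5 ≤ 7
All bounds hold ⇒ YES

YES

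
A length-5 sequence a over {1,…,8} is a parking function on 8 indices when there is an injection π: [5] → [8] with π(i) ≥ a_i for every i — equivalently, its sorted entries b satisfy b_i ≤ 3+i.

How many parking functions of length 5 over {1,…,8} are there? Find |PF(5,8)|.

|PF| = (8+1−5)·(8+1)^{5−1} = 4×6561 = 26244 (Pollak)
E.g. (8,6,7,1,5) → sorted (1,5,6,7,8): b_i ≤ 3+i ∀i, a PF.

26244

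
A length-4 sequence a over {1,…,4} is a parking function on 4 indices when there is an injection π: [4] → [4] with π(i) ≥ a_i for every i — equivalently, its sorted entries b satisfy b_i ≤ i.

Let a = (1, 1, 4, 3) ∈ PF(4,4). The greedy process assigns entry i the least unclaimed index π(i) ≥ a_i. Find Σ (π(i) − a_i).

1

Σπ = 10 ({1..4} each once); Σa = 1+1+4+3 = 9; disp = 10−9 = 1.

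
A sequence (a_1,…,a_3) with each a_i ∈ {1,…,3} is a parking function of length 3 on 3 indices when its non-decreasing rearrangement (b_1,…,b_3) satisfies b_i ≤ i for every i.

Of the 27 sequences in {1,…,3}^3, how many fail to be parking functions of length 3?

Count = 1·4^2 = 1×16 = 16
Example (3,3,3) → sorted (3,3,3): b_1=3>1, not a PF.
3^3 − 16 = 27 − 16 = 11

11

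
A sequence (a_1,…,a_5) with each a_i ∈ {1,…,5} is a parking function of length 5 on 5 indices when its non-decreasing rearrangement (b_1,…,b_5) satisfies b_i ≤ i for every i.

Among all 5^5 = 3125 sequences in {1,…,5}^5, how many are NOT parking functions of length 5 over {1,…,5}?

|PF(5,5)| = (5+1−5)·(5+1)^{5−1} = 1·1296 = 1296 (Konheim–Weiss)
E.g. (2,5,5,5,5) → sorted (2,5,5,5,5): b_1=2>1, not a PF.
5^5 − 1296 = 3125 − 1296 = 1829

1829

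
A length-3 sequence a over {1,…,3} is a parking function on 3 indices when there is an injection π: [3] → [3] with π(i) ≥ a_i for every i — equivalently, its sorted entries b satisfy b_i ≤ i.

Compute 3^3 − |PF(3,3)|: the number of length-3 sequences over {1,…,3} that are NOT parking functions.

|PF| = (3−3+1)·(3+1)^(3−1) = 1 · 16 = 16
E.g. (3,3,3) → sorted (3,3,3): b_1=3>1, not a PF.
Total 27; non-PF = 27−16 = 11

11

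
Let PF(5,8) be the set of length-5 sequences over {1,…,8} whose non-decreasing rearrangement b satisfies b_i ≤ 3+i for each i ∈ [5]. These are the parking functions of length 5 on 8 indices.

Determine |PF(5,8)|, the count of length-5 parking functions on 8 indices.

Count = 4·9^4 = 4·6561 = 26244 (Konheim–Weiss)
Check (5,1,8,3,5) → sorted (1,3,5,5,8): b_i ≤ 3+i ∀i, a PF.

26244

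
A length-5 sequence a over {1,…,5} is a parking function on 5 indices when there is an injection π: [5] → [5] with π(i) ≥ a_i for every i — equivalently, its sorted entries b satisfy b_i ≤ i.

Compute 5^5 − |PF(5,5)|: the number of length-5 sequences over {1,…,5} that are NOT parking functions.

1829

|PF(5,5)| = (5−5+1)·(5+1)^(5−1) = 1 · 1296 = 1296
One tuple (5,5,4,4,3) → sorted (3,4,4,5,5): b_1=3>1, not a PF.
5^5 − 1296 = 3125 − 1296 = 1829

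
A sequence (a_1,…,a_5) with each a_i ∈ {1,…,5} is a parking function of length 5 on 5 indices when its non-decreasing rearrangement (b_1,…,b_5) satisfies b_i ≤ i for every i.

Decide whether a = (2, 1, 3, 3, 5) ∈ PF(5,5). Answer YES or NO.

YES

Sorted: b = (1, 2, 3, 3, 5).
  b_1=1 ≤ 1
  b_2=2 ≤ 2
  b_3=3 ≤ 3
  b_4=3 ≤ 4
  b_5=5 ≤ 5
All bounds hold ⇒ YES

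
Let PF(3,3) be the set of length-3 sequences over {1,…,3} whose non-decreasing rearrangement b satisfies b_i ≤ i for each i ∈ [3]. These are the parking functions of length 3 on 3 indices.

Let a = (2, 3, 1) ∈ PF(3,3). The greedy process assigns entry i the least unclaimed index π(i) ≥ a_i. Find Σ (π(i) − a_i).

0

Σπ = 6 ({1..3} each once); Σa = 2+3+1 = 6; disp = 6−6 = 0.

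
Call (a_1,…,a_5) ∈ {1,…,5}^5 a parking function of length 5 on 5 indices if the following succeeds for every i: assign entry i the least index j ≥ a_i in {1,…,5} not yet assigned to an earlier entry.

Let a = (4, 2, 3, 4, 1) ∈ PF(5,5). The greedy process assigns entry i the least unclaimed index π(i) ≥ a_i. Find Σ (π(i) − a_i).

Σπ(i) = 1+…+5 = 15; Σa = 4+2+3+4+1 = 14; disp = 15−14 = 1.

1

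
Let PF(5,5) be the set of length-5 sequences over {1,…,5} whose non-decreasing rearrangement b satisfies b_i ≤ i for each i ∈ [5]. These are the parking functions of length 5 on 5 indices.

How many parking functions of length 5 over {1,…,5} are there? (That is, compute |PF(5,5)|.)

Count = 1·6^4 = 1 · 1296 = 1296 (Konheim–Weiss)
One tuple (3,1,3,5,2) → sorted (1,2,3,3,5): b_i ≤ i ∀i, a PF.

1296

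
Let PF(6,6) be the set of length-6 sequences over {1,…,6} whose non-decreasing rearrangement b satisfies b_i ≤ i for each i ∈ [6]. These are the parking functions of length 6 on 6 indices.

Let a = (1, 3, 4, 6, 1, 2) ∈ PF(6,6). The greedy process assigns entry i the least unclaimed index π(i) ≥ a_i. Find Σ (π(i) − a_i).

4

Σπ = 6·7/2 = 21 (π permutes [6]); Σa = 1+3+4+6+1+2 = 17; disp = 21−17 = 4.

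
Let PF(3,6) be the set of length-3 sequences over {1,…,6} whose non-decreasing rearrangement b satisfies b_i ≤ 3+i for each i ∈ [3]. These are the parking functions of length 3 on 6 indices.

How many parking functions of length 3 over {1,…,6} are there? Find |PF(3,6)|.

|PF| = 4·7^2 = 4·49 = 196 (Konheim–Weiss)
E.g. (5,2,4) → sorted (2,4,5): b_i ≤ 3+i ∀i, a PF.

196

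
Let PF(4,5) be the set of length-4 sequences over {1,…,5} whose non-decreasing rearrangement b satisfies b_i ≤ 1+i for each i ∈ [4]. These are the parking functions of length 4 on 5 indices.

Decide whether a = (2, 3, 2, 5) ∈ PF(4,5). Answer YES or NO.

Sorted: b = (2, 2, 3, 5).
  b_1=2 ≤ 2
  b_2=2 ≤ 3
  b_3=3 ≤ 4
  b_4=5 ≤ 5
All bounds hold ⇒ YES

YES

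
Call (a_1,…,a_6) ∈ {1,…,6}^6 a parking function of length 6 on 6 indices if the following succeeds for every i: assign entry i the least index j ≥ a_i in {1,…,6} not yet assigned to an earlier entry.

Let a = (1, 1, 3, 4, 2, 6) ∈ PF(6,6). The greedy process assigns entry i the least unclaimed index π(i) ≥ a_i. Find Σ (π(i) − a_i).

4

Σπ(i) = 1+…+6 = 21; Σa = 1+1+3+4+2+6 = 17; disp = 21−17 = 4.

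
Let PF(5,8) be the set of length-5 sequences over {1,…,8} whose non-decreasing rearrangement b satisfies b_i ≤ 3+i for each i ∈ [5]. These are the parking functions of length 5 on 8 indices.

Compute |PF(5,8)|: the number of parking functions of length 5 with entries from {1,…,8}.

26244

Count = (8+1−5)·(8+1)^{5−1} = 4 · 6561 = 26244 [KW]
Check (7,6,8,3,5) → sorted (3,5,6,7,8): b_i ≤ 3+i ∀i, a PF.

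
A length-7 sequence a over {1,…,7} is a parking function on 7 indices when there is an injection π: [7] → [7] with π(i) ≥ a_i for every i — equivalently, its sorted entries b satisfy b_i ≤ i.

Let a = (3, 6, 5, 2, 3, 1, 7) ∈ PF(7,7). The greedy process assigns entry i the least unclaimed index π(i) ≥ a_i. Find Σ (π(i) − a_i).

Σπ = 28 ({1..7} each once); Σa = 3+6+5+2+3+1+7 = 27; disp = 28−27 = 1.

1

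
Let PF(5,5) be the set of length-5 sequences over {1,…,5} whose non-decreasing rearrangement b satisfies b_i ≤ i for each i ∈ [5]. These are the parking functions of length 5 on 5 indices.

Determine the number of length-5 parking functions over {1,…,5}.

|PF(5,5)| = 1·6^4 = 1·1296 = 1296
E.g. (1,3,4,2,3) → sorted (1,2,3,3,4): b_i ≤ i ∀i, a PF.

1296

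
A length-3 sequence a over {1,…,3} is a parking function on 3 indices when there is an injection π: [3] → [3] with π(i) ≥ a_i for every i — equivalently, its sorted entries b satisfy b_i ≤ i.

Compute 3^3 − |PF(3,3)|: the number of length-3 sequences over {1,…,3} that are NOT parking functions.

11

|PF| = 1·4^2 = 1 · 16 = 16
One tuple (3,3,3) → sorted (3,3,3): b_1=3>1, not a PF.
3^3 − 16 = 27 − 16 = 11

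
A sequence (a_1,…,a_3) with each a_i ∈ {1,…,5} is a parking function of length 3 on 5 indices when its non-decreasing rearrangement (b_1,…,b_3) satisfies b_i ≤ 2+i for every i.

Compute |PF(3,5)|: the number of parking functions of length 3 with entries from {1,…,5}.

|PF(3,5)| = (5−3+1)·(5+1)^(3−1) = 3 · 36 = 108 (Pollak)
Example (1,5,4) → sorted (1,4,5): b_i ≤ 2+i ∀i, a PF.

108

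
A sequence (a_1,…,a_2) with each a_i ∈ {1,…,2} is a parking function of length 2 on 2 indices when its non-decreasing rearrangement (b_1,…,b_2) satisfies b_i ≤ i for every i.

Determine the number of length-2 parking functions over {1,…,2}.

Count = 1·3^1 = 1×3 = 3 (Pollak)
E.g. (2,1) → sorted (1,2): b_i ≤ i ∀i, a PF.

3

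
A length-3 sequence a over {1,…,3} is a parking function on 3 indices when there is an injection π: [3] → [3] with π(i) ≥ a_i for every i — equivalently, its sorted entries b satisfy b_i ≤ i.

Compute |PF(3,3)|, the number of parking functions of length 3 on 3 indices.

16

|PF| = (4−3)·4^(3−1) = 1×16 = 16 (Konheim–Weiss)
Check (2,2,1) → sorted (1,2,2): b_i ≤ i ∀i, a PF.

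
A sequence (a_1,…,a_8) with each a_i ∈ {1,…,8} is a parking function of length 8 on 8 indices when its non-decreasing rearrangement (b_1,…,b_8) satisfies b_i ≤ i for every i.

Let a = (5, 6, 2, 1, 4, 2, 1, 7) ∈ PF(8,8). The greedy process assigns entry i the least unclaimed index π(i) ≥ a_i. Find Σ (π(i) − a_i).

Σπ = 36 ({1..8} each once); Σa = 5+6+2+1+4+2+1+7 = 28; disp = 36−28 = 8.

8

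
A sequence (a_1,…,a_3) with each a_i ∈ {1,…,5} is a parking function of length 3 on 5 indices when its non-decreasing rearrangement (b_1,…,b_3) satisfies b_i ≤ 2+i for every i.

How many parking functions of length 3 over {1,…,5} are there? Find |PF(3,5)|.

108

#PF = (5−3+1)·(5+1)^(3−1) = 3×36 = 108 (Konheim–Weiss)
One tuple (4,1,2) → sorted (1,2,4): b_i ≤ 2+i ∀i, a PF.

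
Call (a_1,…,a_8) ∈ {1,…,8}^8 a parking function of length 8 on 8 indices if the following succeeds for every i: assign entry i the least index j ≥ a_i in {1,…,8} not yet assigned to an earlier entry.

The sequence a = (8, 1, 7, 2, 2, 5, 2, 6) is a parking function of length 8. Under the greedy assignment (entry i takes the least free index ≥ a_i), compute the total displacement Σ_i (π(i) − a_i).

Σπ(i) = 1+…+8 = 36; Σa = 8+1+7+2+2+5+2+6 = 33; disp = 36−33 = 3.

3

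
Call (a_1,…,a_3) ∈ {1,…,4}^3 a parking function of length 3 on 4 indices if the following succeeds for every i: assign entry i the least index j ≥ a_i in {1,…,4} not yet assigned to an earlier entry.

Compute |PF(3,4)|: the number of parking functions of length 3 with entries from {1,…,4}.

|PF(3,4)| = (4−3+1)·(4+1)^(3−1) = 2·25 = 50
Example (2,1,4) → sorted (1,2,4): b_i ≤ 1+i ∀i, a PF.

50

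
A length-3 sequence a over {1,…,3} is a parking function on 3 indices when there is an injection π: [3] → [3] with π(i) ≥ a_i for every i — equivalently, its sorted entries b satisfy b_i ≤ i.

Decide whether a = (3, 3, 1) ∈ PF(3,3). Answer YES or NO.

NO

Order a: b = (1, 3, 3).
  b_1=1 ≤ 1
  b_2=3 > 2
  fails at i=2 ⇒ NO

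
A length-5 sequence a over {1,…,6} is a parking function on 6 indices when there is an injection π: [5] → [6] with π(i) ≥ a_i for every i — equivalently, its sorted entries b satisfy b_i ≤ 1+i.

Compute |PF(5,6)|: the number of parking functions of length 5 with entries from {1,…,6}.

|PF(5,6)| = 2·7^4 = 2×2401 = 4802
One tuple (4,1,2,4,3) → sorted (1,2,3,4,4): b_i ≤ 1+i ∀i, a PF.

4802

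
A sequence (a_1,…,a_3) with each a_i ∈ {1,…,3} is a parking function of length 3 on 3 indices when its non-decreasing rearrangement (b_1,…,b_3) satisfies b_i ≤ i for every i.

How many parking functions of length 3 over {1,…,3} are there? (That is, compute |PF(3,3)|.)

|PF(3,3)| = (3−3+1)·(3+1)^(3−1) = 1·16 = 16 (Konheim–Weiss)
One tuple (1,2,3) → sorted (1,2,3): b_i ≤ i ∀i, a PF.

16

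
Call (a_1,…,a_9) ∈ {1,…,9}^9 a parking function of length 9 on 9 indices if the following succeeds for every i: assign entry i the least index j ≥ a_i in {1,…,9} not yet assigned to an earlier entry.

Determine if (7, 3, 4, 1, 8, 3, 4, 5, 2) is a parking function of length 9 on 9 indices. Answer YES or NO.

Sorted: b = (1, 2, 3, 3, 4, 4, 5, 7, 8).
  b_1=1 ≤ 1
  b_2=2 ≤ 2
  b_3=3 ≤ 3
  b_4=3 ≤ 4
  b_5=4 ≤ 5
  b_6=4 ≤ 6
  b_7=5 ≤ 7
  b_8=7 ≤ 8
  b_9=8 ≤ 9
All bounds hold ⇒ YES

YES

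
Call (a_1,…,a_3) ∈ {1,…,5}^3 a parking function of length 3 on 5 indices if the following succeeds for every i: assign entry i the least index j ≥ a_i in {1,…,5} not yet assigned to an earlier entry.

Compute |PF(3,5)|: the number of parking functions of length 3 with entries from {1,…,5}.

#PF = (5+1−3)·(5+1)^{3−1} = 3·36 = 108 [KW]
E.g. (5,2,2) → sorted (2,2,5): b_i ≤ 2+i ∀i, a PF.

108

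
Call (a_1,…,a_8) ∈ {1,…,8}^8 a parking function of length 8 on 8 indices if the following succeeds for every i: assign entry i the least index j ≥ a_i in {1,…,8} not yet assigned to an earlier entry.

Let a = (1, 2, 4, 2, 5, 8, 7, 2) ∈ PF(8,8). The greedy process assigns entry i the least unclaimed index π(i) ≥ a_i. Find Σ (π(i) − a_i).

Σπ(i) = 1+…+8 = 36; Σa = 1+2+4+2+5+8+7+2 = 31; disp = 36−31 = 5.

5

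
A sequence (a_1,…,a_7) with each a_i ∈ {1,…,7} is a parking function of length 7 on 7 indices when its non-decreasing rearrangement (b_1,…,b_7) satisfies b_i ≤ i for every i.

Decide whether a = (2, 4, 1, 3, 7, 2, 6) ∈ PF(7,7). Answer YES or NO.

YES

Order a: b = (1, 2, 2, 3, 4, 6, 7).
  b_1=1 ≤ 1
  b_2=2 ≤ 2
  b_3=2 ≤ 3
  b_4=3 ≤ 4
  b_5=4 ≤ 5
  b_6=6 ≤ 6
  b_7=7 ≤ 7
All bounds hold ⇒ YES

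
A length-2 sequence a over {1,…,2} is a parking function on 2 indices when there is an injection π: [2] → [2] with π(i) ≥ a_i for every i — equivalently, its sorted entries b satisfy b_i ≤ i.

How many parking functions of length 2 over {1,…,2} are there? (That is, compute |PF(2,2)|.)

|PF(2,2)| = (3−2)·3^(2−1) = 1·3 = 3 (Konheim–Weiss)
One tuple (2,1) → sorted (1,2): b_i ≤ i ∀i, a PF.

3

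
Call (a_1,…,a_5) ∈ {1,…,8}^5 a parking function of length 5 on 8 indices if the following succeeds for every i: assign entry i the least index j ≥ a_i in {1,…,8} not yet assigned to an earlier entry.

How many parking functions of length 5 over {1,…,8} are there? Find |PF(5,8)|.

#PF = (8−5+1)·(8+1)^(5−1) = 4 · 6561 = 26244 (Pollak)
Check (6,3,8,7,1) → sorted (1,3,6,7,8): b_i ≤ 3+i ∀i, a PF.

26244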